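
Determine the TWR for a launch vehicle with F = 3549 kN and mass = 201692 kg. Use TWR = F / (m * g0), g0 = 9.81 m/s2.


TWR = 3549000 / (201692 * 9.81) = 1.79

1.79


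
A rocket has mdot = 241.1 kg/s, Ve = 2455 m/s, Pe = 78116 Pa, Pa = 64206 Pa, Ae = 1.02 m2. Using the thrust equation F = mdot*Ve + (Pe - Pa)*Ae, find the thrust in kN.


F = 241.1 * 2455 + (78116 - 64206) * 1.02 = 606089.0 N = 606.1 kN

606.1 kN


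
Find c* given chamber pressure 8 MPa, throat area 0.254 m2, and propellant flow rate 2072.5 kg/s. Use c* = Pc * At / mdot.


c* = 8e6 * 0.254 / 2072.5 = 980 m/s

980 m/s


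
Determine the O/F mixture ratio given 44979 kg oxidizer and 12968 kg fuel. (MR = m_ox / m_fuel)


MR = 44979 / 12968 = 3.47

3.47


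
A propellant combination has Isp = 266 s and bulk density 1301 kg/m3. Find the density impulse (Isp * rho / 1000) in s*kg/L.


rho*Isp = 266 * 1301 / 1000 = 346 s*kg/L

346 s*kg/L


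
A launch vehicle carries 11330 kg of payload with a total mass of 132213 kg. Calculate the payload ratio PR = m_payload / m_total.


PR = 11330 / 132213 = 0.0857

0.0857


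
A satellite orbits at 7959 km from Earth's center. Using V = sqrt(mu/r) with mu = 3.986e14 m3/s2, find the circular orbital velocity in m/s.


V = sqrt(3.986e14 / 7959000) = 7077 m/s

7077 m/s


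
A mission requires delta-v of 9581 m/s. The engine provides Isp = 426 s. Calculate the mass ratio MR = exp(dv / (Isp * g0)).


Ve = 426 * 9.81 = 4179.06 m/s
MR = exp(9581 / 4179.06) = 9.901

9.901


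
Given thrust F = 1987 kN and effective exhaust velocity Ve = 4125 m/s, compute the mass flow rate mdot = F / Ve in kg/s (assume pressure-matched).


mdot = F / Ve = 1987000 / 4125 = 481.7 kg/s

481.7 kg/s


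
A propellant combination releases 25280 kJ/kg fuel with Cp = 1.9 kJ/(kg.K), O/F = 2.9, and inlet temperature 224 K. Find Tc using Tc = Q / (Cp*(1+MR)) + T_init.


Tc = 25280 / (1.9 * (1 + 2.9)) + 224 = 3636 K

3636 K


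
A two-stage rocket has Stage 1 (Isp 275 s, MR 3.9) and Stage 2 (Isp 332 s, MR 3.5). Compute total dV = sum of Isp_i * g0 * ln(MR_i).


dV1 = 275 * 9.81 * ln(3.9) = 3671.6 m/s
dV2 = 332 * 9.81 * ln(3.5) = 4080.1 m/s
Total dV = 3671.6 + 4080.1 = 7751.7 m/s ~ 7752 m/s

7752 m/s


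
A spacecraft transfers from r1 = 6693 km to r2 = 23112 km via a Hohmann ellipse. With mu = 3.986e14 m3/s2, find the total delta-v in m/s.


V1 = sqrt(mu/r1) = 7717.17 m/s
dV1 = V1*(sqrt(2*r2/(r1+r2)) - 1) = 1893.36 m/s
V2 = sqrt(mu/r2) = 4152.88 m/s
dV2 = V2*(1 - sqrt(2*r1/(r1+r2))) = 1369.77 m/s
Total dV = 3263 m/s

3263 m/s


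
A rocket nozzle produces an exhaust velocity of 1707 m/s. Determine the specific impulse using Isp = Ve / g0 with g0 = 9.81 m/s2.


Isp = Ve / g0 = 1707 / 9.81 = 174.0 s

174.0 s


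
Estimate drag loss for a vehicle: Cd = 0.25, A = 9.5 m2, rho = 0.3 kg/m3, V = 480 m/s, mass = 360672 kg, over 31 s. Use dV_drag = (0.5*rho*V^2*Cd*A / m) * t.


D = 0.5 * 0.3 * 480^2 * 0.25 * 9.5 = 82080.0 N
a = 82080.0 / 360672 = 0.2276 m/s2
dV = 0.2276 * 31 = 7.1 m/s

7.1 m/s


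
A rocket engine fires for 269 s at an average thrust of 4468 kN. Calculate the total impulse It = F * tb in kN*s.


It = 4468 * 269 = 1201892 kN*s

1201892 kN*s


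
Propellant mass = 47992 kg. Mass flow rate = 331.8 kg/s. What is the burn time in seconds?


tb = 47992 / 331.8 = 144.6 s

144.6 s


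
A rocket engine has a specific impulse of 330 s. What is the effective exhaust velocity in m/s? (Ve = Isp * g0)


Ve = Isp * g0 = 330 * 9.81 = 3237.3 m/s

3237.3 m/s


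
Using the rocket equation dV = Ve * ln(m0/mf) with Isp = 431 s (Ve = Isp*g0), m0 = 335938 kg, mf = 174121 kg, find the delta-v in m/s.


Ve = 431 * 9.81 = 4228.11 m/s
dV = 4228.11 * ln(335938/174121) = 2779 m/s

2779 m/s


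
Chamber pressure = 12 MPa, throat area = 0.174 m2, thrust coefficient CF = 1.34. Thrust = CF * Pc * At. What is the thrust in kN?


F = 1.34 * 12e6 * 0.174 = 2.7979e+06 N = 2797.9 kN

2797.9 kN


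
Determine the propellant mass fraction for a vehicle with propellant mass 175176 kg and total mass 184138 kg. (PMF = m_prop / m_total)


PMF = 175176 / 184138 = 0.951

0.951


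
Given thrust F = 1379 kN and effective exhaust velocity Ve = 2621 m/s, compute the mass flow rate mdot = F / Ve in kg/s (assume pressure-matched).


mdot = F / Ve = 1379000 / 2621 = 526.1 kg/s

526.1 kg/s


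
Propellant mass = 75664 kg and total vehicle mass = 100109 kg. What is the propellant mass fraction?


PMF = 75664 / 100109 = 0.756

0.756


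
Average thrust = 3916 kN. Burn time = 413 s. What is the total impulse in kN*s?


It = 3916 * 413 = 1617308 kN*s

1617308 kN*s


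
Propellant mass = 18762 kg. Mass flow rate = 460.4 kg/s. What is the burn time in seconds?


tb = 18762 / 460.4 = 40.8 s

40.8 s


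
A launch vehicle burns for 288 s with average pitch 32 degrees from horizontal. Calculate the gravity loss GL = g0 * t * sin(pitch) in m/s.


GL = 9.81 * 288 * sin(32 deg) = 1497 m/s

1497 m/s


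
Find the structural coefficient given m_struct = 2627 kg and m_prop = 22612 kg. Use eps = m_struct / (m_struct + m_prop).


eps = 2627 / (2627 + 22612) = 0.1041

0.1041


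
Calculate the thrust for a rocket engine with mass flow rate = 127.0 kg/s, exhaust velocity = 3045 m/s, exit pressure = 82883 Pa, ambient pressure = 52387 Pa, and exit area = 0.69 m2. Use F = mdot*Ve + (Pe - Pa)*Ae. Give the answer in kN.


F = 127.0 * 3045 + (82883 - 52387) * 0.69 = 407757.0 N = 407.8 kN

407.8 kN


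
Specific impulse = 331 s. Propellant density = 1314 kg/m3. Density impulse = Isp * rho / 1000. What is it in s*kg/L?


rho*Isp = 331 * 1314 / 1000 = 435 s*kg/L

435 s*kg/L


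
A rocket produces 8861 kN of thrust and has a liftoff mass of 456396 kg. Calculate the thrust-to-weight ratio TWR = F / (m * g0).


TWR = 8861000 / (456396 * 9.81) = 1.98

1.98


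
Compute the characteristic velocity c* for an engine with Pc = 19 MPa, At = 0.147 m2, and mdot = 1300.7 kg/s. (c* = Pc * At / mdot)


c* = 19e6 * 0.147 / 1300.7 = 2147 m/s

2147 m/s


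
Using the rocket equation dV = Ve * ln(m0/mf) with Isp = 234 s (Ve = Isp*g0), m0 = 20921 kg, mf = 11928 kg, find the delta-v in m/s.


Ve = 234 * 9.81 = 2295.54 m/s
dV = 2295.54 * ln(20921/11928) = 1290 m/s

1290 m/s


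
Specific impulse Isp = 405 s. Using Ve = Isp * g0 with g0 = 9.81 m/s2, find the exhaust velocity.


Ve = Isp * g0 = 405 * 9.81 = 3973.1 m/s

3973.1 m/s


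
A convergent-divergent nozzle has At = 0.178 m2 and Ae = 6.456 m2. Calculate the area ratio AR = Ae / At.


AR = 6.456 / 0.178 = 36.3

36.3


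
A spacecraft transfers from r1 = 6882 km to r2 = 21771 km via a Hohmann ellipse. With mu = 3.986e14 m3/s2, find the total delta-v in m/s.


V1 = sqrt(mu/r1) = 7610.47 m/s
dV1 = V1*(sqrt(2*r2/(r1+r2)) - 1) = 1771.21 m/s
V2 = sqrt(mu/r2) = 4278.87 m/s
dV2 = V2*(1 - sqrt(2*r1/(r1+r2))) = 1313.25 m/s
Total dV = 3084 m/s

3084 m/s


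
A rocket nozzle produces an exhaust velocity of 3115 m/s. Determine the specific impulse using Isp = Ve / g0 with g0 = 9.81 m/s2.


Isp = Ve / g0 = 3115 / 9.81 = 317.5 s

317.5 s


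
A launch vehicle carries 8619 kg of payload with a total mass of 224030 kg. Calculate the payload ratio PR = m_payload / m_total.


PR = 8619 / 224030 = 0.0385

0.0385


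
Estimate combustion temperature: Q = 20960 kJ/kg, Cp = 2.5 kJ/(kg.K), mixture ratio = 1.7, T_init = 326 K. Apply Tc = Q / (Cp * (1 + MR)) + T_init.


Tc = 20960 / (2.5 * (1 + 1.7)) + 326 = 3431 K

3431 K


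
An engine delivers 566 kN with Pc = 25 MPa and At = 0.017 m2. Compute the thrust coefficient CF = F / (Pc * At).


CF = 566000 / (25e6 * 0.017) = 1.33

1.33


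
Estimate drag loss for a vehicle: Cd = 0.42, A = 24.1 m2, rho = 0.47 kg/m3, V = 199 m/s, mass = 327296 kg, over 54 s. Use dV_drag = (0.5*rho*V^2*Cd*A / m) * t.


D = 0.5 * 0.47 * 199^2 * 0.42 * 24.1 = 94197.71 N
a = 94197.71 / 327296 = 0.2878 m/s2
dV = 0.2878 * 54 = 15.5 m/s

15.5 m/s


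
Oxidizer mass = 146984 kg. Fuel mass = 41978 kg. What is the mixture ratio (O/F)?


MR = 146984 / 41978 = 3.5

3.5


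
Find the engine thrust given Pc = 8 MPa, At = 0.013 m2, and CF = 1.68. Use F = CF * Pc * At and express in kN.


F = 1.68 * 8e6 * 0.013 = 174720.0 N = 174.7 kN

174.7 kN


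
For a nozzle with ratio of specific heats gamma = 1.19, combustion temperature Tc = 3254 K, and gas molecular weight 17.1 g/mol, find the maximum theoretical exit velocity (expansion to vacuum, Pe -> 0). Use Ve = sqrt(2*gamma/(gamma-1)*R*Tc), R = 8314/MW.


R = 8314 / 17.1 = 486.2 J/(kg.K)
Ve = sqrt(2 * 1.19 / (1.19 - 1) * 486.2 * 3254) = 4452 m/s

4452 m/s


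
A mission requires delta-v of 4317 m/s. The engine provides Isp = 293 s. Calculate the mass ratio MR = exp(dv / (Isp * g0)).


Ve = 293 * 9.81 = 2874.33 m/s
MR = exp(4317 / 2874.33) = 4.49

4.49


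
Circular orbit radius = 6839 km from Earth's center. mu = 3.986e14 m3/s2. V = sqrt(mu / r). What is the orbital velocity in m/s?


V = sqrt(3.986e14 / 6839000) = 7634 m/s

7634 m/s


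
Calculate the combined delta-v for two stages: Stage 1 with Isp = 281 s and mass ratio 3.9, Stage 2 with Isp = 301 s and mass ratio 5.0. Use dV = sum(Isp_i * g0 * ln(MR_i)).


dV1 = 281 * 9.81 * ln(3.9) = 3751.7 m/s
dV2 = 301 * 9.81 * ln(5.0) = 4752.4 m/s
Total dV = 3751.7 + 4752.4 = 8504.1 m/s ~ 8504 m/s

8504 m/s


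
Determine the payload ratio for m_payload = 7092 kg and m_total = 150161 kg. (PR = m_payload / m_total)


PR = 7092 / 150161 = 0.0472

0.0472


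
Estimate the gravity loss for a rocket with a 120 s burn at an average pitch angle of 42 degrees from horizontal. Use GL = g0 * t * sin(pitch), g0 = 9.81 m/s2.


GL = 9.81 * 120 * sin(42 deg) = 788 m/s

788 m/s


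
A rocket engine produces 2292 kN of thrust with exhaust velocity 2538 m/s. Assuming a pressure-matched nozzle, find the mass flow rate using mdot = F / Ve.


mdot = F / Ve = 2292000 / 2538 = 903.1 kg/s

903.1 kg/s


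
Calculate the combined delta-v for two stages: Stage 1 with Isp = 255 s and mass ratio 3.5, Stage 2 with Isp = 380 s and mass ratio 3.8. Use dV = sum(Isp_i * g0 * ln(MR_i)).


dV1 = 255 * 9.81 * ln(3.5) = 3133.8 m/s
dV2 = 380 * 9.81 * ln(3.8) = 4976.6 m/s
Total dV = 3133.8 + 4976.6 = 8110.4 m/s ~ 8110 m/s

8110 m/s


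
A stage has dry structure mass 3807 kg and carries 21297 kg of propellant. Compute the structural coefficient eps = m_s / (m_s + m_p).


eps = 3807 / (3807 + 21297) = 0.1516

0.1516


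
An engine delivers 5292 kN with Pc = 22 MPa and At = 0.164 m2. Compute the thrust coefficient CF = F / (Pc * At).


CF = 5292000 / (22e6 * 0.164) = 1.47

1.47


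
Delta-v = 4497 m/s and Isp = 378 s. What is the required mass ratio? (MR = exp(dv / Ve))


Ve = 378 * 9.81 = 3708.18 m/s
MR = exp(4497 / 3708.18) = 3.363

3.363


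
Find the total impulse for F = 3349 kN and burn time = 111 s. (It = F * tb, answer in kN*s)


It = 3349 * 111 = 371739 kN*s

371739 kN*s


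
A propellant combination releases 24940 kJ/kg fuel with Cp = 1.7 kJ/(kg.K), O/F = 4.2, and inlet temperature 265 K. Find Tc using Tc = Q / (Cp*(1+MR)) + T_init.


Tc = 24940 / (1.7 * (1 + 4.2)) + 265 = 3086 K

3086 K


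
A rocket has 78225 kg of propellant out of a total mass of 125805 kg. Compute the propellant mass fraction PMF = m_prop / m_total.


PMF = 78225 / 125805 = 0.622

0.622


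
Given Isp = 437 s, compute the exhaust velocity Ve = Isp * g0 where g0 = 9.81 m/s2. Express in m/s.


Ve = Isp * g0 = 437 * 9.81 = 4287.0 m/s

4287.0 m/s


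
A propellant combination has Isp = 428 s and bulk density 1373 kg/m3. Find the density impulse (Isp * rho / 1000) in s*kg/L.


rho*Isp = 428 * 1373 / 1000 = 588 s*kg/L

588 s*kg/L


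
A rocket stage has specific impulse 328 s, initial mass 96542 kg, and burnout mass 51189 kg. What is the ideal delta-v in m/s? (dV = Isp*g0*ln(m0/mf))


Ve = 328 * 9.81 = 3217.68 m/s
dV = 3217.68 * ln(96542/51189) = 2041 m/s

2041 m/s


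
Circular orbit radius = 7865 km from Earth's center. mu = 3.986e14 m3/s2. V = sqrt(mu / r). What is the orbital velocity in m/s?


V = sqrt(3.986e14 / 7865000) = 7119 m/s

7119 m/s


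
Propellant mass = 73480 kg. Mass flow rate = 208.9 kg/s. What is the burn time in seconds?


tb = 73480 / 208.9 = 351.7 s

351.7 s


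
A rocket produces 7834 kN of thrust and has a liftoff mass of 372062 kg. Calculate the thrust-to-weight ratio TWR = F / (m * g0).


TWR = 7834000 / (372062 * 9.81) = 2.15

2.15


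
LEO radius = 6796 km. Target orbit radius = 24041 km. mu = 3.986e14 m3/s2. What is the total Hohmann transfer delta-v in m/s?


V1 = sqrt(mu/r1) = 7658.47 m/s
dV1 = V1*(sqrt(2*r2/(r1+r2)) - 1) = 1904.6 m/s
V2 = sqrt(mu/r2) = 4071.86 m/s
dV2 = V2*(1 - sqrt(2*r1/(r1+r2))) = 1368.53 m/s
Total dV = 3273 m/s

3273 m/s


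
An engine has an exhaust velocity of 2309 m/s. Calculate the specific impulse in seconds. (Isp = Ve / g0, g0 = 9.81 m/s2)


Isp = Ve / g0 = 2309 / 9.81 = 235.4 s

235.4 s


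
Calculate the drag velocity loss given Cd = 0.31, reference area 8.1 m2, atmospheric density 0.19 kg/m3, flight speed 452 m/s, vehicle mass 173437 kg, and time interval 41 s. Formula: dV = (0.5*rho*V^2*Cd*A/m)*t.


D = 0.5 * 0.19 * 452^2 * 0.31 * 8.1 = 48735.7 N
a = 48735.7 / 173437 = 0.281 m/s2
dV = 0.281 * 41 = 11.5 m/s

11.5 m/s


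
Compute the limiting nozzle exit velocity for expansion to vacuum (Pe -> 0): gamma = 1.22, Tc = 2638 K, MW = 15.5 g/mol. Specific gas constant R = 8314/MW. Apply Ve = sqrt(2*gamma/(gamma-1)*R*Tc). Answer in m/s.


R = 8314 / 15.5 = 536.39 J/(kg.K)
Ve = sqrt(2 * 1.22 / (1.22 - 1) * 536.39 * 2638) = 3962 m/s

3962 m/s


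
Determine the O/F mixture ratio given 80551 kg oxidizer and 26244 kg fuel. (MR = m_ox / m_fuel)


MR = 80551 / 26244 = 3.07

3.07


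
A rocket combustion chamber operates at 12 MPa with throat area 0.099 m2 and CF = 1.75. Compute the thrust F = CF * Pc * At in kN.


F = 1.75 * 12e6 * 0.099 = 2.0790e+06 N = 2079.0 kN

2079.0 kN


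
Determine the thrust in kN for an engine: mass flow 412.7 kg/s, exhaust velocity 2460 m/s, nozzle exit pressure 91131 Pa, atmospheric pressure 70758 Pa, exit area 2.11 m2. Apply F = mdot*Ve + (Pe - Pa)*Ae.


F = 412.7 * 2460 + (91131 - 70758) * 2.11 = 1.0582e+06 N = 1058.2 kN

1058.2 kN


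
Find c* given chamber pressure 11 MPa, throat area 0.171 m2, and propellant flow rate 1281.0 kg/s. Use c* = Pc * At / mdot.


c* = 11e6 * 0.171 / 1281.0 = 1468 m/s

1468 m/s


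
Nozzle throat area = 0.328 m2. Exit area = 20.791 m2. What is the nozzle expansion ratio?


AR = 20.791 / 0.328 = 63.4

63.4


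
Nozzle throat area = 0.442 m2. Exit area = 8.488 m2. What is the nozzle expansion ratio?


AR = 8.488 / 0.442 = 19.2

19.2


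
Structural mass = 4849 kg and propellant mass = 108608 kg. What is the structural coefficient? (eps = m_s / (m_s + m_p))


eps = 4849 / (4849 + 108608) = 0.0427

0.0427


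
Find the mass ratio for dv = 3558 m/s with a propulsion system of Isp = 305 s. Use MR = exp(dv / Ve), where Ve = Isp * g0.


Ve = 305 * 9.81 = 2992.05 m/s
MR = exp(3558 / 2992.05) = 3.284

3.284


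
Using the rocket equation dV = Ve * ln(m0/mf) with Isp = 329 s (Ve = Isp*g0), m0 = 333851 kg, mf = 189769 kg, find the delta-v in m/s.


Ve = 329 * 9.81 = 3227.49 m/s
dV = 3227.49 * ln(333851/189769) = 1823 m/s

1823 m/s


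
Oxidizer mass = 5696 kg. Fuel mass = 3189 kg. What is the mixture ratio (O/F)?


MR = 5696 / 3189 = 1.79

1.79


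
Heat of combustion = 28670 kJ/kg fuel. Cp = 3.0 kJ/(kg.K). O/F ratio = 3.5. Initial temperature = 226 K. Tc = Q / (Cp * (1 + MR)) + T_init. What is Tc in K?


Tc = 28670 / (3.0 * (1 + 3.5)) + 226 = 2350 K

2350 K


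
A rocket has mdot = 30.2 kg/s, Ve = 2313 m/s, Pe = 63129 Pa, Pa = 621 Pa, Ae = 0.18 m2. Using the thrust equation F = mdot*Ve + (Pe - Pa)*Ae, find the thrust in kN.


F = 30.2 * 2313 + (63129 - 621) * 0.18 = 81104.0 N = 81.1 kN

81.1 kN


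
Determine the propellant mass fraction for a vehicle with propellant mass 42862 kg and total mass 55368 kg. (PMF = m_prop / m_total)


PMF = 42862 / 55368 = 0.774

0.774


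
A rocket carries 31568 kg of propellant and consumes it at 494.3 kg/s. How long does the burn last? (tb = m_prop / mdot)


tb = 31568 / 494.3 = 63.9 s

63.9 s


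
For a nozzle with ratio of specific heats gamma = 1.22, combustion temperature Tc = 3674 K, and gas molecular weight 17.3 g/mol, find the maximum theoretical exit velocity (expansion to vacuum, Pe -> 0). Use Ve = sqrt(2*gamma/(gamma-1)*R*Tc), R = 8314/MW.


R = 8314 / 17.3 = 480.58 J/(kg.K)
Ve = sqrt(2 * 1.22 / (1.22 - 1) * 480.58 * 3674) = 4425 m/s

4425 m/s


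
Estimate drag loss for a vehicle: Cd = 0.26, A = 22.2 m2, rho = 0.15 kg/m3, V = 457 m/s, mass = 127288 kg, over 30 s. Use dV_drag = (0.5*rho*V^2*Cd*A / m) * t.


D = 0.5 * 0.15 * 457^2 * 0.26 * 22.2 = 90410.73 N
a = 90410.73 / 127288 = 0.7103 m/s2
dV = 0.7103 * 30 = 21.3 m/s

21.3 m/s


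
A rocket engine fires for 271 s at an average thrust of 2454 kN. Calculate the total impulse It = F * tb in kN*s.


It = 2454 * 271 = 665034 kN*s

665034 kN*s


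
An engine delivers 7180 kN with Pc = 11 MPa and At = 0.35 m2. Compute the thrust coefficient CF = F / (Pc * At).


CF = 7180000 / (11e6 * 0.35) = 1.86

1.86


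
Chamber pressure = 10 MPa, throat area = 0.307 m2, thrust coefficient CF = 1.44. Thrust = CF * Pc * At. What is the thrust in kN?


F = 1.44 * 10e6 * 0.307 = 4.4208e+06 N = 4420.8 kN

4420.8 kN


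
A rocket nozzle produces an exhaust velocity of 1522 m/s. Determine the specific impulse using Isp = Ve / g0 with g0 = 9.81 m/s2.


Isp = Ve / g0 = 1522 / 9.81 = 155.1 s

155.1 s


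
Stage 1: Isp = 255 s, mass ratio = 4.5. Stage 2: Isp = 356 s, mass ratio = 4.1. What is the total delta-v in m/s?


dV1 = 255 * 9.81 * ln(4.5) = 3762.5 m/s
dV2 = 356 * 9.81 * ln(4.1) = 4927.7 m/s
Total dV = 3762.5 + 4927.7 = 8690.2 m/s ~ 8690 m/s

8690 m/s


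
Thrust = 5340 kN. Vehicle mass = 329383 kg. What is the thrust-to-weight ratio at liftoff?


TWR = 5340000 / (329383 * 9.81) = 1.65

1.65


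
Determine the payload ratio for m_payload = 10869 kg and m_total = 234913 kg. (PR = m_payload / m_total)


PR = 10869 / 234913 = 0.0463

0.0463


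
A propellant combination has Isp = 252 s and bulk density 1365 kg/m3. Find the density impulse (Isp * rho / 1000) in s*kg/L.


rho*Isp = 252 * 1365 / 1000 = 344 s*kg/L

344 s*kg/L


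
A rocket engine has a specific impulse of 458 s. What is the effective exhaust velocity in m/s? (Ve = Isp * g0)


Ve = Isp * g0 = 458 * 9.81 = 4493.0 m/s

4493.0 m/s


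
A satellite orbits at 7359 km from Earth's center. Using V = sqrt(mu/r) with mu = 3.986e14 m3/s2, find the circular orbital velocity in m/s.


V = sqrt(3.986e14 / 7359000) = 7360 m/s

7360 m/s


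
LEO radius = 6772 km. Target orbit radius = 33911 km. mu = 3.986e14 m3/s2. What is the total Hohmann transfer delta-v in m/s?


V1 = sqrt(mu/r1) = 7672.03 m/s
dV1 = V1*(sqrt(2*r2/(r1+r2)) - 1) = 2233.76 m/s
V2 = sqrt(mu/r2) = 3428.45 m/s
dV2 = V2*(1 - sqrt(2*r1/(r1+r2))) = 1450.28 m/s
Total dV = 3684 m/s

3684 m/s


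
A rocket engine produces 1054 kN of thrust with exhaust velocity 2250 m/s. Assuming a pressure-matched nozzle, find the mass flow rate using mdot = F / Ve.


mdot = F / Ve = 1054000 / 2250 = 468.4 kg/s

468.4 kg/s


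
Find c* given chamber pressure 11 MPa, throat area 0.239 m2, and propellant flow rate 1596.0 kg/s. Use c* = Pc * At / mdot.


c* = 11e6 * 0.239 / 1596.0 = 1647 m/s

1647 m/s


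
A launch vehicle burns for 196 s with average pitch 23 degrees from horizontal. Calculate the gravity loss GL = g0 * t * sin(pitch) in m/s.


GL = 9.81 * 196 * sin(23 deg) = 751 m/s

751 m/s


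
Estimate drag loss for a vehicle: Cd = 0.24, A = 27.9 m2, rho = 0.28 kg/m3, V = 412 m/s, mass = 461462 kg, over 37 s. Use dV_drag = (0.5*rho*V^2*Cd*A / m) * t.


D = 0.5 * 0.28 * 412^2 * 0.24 * 27.9 = 159124.82 N
a = 159124.82 / 461462 = 0.3448 m/s2
dV = 0.3448 * 37 = 12.8 m/s

12.8 m/s


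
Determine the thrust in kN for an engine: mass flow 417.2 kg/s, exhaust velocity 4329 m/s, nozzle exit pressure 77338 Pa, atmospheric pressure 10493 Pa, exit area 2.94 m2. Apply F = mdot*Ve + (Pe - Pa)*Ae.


F = 417.2 * 4329 + (77338 - 10493) * 2.94 = 2.0026e+06 N = 2002.6 kN

2002.6 kN


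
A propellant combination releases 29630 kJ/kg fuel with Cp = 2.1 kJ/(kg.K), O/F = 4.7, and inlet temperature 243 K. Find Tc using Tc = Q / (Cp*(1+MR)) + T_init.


Tc = 29630 / (2.1 * (1 + 4.7)) + 243 = 2718 K

2718 K


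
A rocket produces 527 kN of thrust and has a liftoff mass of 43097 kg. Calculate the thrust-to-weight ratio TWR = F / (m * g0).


TWR = 527000 / (43097 * 9.81) = 1.25

1.25


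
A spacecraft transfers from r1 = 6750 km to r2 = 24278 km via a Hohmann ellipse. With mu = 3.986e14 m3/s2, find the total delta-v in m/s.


V1 = sqrt(mu/r1) = 7684.52 m/s
dV1 = V1*(sqrt(2*r2/(r1+r2)) - 1) = 1928.53 m/s
V2 = sqrt(mu/r2) = 4051.93 m/s
dV2 = V2*(1 - sqrt(2*r1/(r1+r2))) = 1379.22 m/s
Total dV = 3308 m/s

3308 m/s


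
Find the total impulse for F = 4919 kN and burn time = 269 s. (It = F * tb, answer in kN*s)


It = 4919 * 269 = 1323211 kN*s

1323211 kN*s


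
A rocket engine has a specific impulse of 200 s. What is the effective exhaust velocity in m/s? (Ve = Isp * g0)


Ve = Isp * g0 = 200 * 9.81 = 1962.0 m/s

1962.0 m/s


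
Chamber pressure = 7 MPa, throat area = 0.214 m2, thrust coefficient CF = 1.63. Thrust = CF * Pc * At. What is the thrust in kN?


F = 1.63 * 7e6 * 0.214 = 2.4417e+06 N = 2441.7 kN

2441.7 kN


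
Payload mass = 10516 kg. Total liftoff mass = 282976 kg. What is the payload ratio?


PR = 10516 / 282976 = 0.0372

0.0372


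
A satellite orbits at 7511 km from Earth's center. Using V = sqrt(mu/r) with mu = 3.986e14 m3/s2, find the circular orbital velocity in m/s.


V = sqrt(3.986e14 / 7511000) = 7285 m/s

7285 m/s


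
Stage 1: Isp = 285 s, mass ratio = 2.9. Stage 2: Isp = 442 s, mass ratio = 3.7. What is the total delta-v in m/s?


dV1 = 285 * 9.81 * ln(2.9) = 2976.8 m/s
dV2 = 442 * 9.81 * ln(3.7) = 5673.0 m/s
Total dV = 2976.8 + 5673.0 = 8649.8 m/s ~ 8650 m/s

8650 m/s


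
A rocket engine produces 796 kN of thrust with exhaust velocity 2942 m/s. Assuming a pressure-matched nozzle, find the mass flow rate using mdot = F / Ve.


mdot = F / Ve = 796000 / 2942 = 270.6 kg/s

270.6 kg/s


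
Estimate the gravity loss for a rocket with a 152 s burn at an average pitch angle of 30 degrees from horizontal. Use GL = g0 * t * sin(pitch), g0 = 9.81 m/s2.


GL = 9.81 * 152 * sin(30 deg) = 746 m/s

746 m/s


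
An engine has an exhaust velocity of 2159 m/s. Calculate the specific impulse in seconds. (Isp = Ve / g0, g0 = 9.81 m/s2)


Isp = Ve / g0 = 2159 / 9.81 = 220.1 s

220.1 s


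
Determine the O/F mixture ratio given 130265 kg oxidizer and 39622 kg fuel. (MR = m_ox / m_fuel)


MR = 130265 / 39622 = 3.29

3.29


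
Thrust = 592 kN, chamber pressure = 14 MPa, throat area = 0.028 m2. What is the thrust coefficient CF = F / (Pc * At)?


CF = 592000 / (14e6 * 0.028) = 1.51

1.51


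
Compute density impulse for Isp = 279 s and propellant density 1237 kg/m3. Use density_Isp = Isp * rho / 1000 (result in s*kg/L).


rho*Isp = 279 * 1237 / 1000 = 345 s*kg/L

345 s*kg/L


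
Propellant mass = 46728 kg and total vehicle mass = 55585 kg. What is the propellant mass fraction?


PMF = 46728 / 55585 = 0.841

0.841


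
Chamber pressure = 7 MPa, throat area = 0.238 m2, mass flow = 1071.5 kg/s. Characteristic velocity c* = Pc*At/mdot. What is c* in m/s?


c* = 7e6 * 0.238 / 1071.5 = 1555 m/s

1555 m/s


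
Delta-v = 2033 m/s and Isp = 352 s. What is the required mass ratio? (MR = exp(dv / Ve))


Ve = 352 * 9.81 = 3453.12 m/s
MR = exp(2033 / 3453.12) = 1.802

1.802


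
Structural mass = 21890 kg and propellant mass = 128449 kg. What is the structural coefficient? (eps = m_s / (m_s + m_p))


eps = 21890 / (21890 + 128449) = 0.1456

0.1456


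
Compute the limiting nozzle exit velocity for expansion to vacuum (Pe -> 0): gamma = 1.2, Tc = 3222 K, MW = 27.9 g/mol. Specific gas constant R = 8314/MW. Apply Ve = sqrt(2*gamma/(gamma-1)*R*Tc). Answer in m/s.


R = 8314 / 27.9 = 297.99 J/(kg.K)
Ve = sqrt(2 * 1.2 / (1.2 - 1) * 297.99 * 3222) = 3394 m/s

3394 m/s


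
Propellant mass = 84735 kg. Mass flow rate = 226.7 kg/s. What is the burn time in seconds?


tb = 84735 / 226.7 = 373.8 s

373.8 s


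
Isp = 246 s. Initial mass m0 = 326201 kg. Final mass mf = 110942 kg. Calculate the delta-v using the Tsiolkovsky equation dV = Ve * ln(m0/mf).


Ve = 246 * 9.81 = 2413.26 m/s
dV = 2413.26 * ln(326201/110942) = 2603 m/s

2603 m/s


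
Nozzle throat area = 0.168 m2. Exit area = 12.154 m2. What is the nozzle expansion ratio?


AR = 12.154 / 0.168 = 72.3

72.3


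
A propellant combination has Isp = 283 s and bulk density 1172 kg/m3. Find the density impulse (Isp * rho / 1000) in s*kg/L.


rho*Isp = 283 * 1172 / 1000 = 332 s*kg/L

332 s*kg/L


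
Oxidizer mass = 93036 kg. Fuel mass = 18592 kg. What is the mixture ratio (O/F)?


MR = 93036 / 18592 = 5.0

5.0


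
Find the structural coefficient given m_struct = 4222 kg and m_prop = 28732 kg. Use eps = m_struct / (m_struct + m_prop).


eps = 4222 / (4222 + 28732) = 0.1281

0.1281


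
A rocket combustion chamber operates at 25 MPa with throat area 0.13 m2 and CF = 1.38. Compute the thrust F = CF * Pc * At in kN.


F = 1.38 * 25e6 * 0.13 = 4.4850e+06 N = 4485.0 kN

4485.0 kN


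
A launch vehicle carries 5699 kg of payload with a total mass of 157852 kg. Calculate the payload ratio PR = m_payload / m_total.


PR = 5699 / 157852 = 0.0361

0.0361


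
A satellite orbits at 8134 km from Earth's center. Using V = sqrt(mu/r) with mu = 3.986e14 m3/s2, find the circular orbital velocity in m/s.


V = sqrt(3.986e14 / 8134000) = 7000 m/s

7000 m/s


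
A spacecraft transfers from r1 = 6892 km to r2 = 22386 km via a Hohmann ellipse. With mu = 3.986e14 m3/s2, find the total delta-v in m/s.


V1 = sqrt(mu/r1) = 7604.94 m/s
dV1 = V1*(sqrt(2*r2/(r1+r2)) - 1) = 1799.4 m/s
V2 = sqrt(mu/r2) = 4219.69 m/s
dV2 = V2*(1 - sqrt(2*r1/(r1+r2))) = 1324.36 m/s
Total dV = 3124 m/s

3124 m/s


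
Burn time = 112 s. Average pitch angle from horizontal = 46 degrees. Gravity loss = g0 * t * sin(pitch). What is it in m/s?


GL = 9.81 * 112 * sin(46 deg) = 790 m/s

790 m/s


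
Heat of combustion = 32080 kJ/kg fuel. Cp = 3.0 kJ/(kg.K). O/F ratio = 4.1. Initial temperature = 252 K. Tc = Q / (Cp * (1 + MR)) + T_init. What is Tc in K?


Tc = 32080 / (3.0 * (1 + 4.1)) + 252 = 2349 K

2349 K


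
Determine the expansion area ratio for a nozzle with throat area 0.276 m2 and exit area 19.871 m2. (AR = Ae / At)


AR = 19.871 / 0.276 = 72.0

72.0


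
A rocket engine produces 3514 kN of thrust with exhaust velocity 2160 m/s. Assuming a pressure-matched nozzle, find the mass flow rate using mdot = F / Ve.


mdot = F / Ve = 3514000 / 2160 = 1626.9 kg/s

1626.9 kg/s


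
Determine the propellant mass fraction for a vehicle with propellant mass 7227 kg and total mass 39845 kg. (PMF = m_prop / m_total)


PMF = 7227 / 39845 = 0.181

0.181


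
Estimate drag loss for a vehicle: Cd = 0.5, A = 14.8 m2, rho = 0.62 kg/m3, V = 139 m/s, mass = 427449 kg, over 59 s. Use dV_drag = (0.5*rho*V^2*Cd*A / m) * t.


D = 0.5 * 0.62 * 139^2 * 0.5 * 14.8 = 44322.37 N
a = 44322.37 / 427449 = 0.1037 m/s2
dV = 0.1037 * 59 = 6.1 m/s

6.1 m/s


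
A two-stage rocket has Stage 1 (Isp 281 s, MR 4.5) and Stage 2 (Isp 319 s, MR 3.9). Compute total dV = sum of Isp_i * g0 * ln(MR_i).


dV1 = 281 * 9.81 * ln(4.5) = 4146.2 m/s
dV2 = 319 * 9.81 * ln(3.9) = 4259.0 m/s
Total dV = 4146.2 + 4259.0 = 8405.2 m/s ~ 8405 m/s

8405 m/s


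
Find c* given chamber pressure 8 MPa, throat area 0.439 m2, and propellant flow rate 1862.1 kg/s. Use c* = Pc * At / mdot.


c* = 8e6 * 0.439 / 1862.1 = 1886 m/s

1886 m/s


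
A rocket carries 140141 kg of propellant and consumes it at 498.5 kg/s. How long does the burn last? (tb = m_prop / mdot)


tb = 140141 / 498.5 = 281.1 s

281.1 s


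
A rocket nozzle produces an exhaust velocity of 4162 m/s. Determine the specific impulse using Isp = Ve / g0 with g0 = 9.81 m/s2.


Isp = Ve / g0 = 4162 / 9.81 = 424.3 s

424.3 s


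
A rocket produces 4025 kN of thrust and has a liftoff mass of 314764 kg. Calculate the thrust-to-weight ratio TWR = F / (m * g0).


TWR = 4025000 / (314764 * 9.81) = 1.3

1.3


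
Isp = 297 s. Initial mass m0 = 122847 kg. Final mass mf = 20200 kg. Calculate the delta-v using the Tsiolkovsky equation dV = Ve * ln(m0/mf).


Ve = 297 * 9.81 = 2913.57 m/s
dV = 2913.57 * ln(122847/20200) = 5260 m/s

5260 m/s


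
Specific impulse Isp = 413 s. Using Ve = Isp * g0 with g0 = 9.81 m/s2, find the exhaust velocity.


Ve = Isp * g0 = 413 * 9.81 = 4051.5 m/s

4051.5 m/s


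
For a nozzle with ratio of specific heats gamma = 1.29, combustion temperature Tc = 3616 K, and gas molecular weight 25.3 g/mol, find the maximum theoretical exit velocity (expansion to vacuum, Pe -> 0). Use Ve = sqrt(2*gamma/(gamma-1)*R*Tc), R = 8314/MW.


R = 8314 / 25.3 = 328.62 J/(kg.K)
Ve = sqrt(2 * 1.29 / (1.29 - 1) * 328.62 * 3616) = 3251 m/s

3251 m/s


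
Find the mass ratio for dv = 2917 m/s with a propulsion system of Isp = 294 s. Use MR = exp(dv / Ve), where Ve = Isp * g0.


Ve = 294 * 9.81 = 2884.14 m/s
MR = exp(2917 / 2884.14) = 2.749

2.749


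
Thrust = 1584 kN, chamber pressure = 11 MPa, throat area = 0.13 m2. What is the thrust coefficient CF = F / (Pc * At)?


CF = 1584000 / (11e6 * 0.13) = 1.11

1.11


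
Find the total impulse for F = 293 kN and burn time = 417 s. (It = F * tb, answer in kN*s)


It = 293 * 417 = 122181 kN*s

122181 kN*s


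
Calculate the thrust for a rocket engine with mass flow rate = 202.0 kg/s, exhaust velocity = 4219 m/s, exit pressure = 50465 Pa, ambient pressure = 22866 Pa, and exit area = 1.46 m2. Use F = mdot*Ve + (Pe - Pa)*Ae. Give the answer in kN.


F = 202.0 * 4219 + (50465 - 22866) * 1.46 = 892533.0 N = 892.5 kN

892.5 kN


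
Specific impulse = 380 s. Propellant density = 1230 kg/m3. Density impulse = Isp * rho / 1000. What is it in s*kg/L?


rho*Isp = 380 * 1230 / 1000 = 467 s*kg/L

467 s*kg/L


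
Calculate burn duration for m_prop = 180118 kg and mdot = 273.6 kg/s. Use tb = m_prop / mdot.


tb = 180118 / 273.6 = 658.3 s

658.3 s


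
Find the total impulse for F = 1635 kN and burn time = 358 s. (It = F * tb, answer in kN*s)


It = 1635 * 358 = 585330 kN*s

585330 kN*s


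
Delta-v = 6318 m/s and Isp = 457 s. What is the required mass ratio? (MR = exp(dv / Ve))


Ve = 457 * 9.81 = 4483.17 m/s
MR = exp(6318 / 4483.17) = 4.093

4.093


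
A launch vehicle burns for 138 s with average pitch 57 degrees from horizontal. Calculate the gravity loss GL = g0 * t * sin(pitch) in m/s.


GL = 9.81 * 138 * sin(57 deg) = 1135 m/s

1135 m/s


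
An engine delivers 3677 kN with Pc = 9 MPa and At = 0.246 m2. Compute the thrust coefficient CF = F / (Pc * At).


CF = 3677000 / (9e6 * 0.246) = 1.66

1.66


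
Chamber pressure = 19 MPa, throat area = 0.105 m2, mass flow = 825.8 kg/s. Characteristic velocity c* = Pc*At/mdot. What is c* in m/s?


c* = 19e6 * 0.105 / 825.8 = 2416 m/s

2416 m/s


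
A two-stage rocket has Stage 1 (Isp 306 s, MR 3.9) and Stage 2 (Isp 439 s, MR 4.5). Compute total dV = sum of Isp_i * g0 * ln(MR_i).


dV1 = 306 * 9.81 * ln(3.9) = 4085.5 m/s
dV2 = 439 * 9.81 * ln(4.5) = 6477.4 m/s
Total dV = 4085.5 + 6477.4 = 10562.9 m/s ~ 10563 m/s

10563 m/s


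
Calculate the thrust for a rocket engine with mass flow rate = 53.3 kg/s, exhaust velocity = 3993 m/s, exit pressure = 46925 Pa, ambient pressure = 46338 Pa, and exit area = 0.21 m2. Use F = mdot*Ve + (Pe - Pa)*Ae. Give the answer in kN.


F = 53.3 * 3993 + (46925 - 46338) * 0.21 = 212950.0 N = 212.9 kN

212.9 kN


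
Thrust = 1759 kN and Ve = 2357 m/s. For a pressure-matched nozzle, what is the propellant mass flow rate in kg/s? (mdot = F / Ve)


mdot = F / Ve = 1759000 / 2357 = 746.3 kg/s

746.3 kg/s


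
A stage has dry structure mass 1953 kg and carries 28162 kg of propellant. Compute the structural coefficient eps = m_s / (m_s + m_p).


eps = 1953 / (1953 + 28162) = 0.0649

0.0649


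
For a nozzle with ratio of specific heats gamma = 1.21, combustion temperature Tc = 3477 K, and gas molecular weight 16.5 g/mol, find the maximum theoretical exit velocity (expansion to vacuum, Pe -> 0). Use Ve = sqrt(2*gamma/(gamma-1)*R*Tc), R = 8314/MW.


R = 8314 / 16.5 = 503.88 J/(kg.K)
Ve = sqrt(2 * 1.21 / (1.21 - 1) * 503.88 * 3477) = 4493 m/s

4493 m/s


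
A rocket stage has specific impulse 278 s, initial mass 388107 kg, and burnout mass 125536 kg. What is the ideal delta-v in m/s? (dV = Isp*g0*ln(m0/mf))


Ve = 278 * 9.81 = 2727.18 m/s
dV = 2727.18 * ln(388107/125536) = 3078 m/s

3078 m/s


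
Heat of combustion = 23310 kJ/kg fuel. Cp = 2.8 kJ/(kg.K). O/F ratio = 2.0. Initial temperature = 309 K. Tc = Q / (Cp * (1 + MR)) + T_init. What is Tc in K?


Tc = 23310 / (2.8 * (1 + 2.0)) + 309 = 3084 K

3084 K


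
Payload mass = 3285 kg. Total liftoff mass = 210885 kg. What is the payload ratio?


PR = 3285 / 210885 = 0.0156

0.0156


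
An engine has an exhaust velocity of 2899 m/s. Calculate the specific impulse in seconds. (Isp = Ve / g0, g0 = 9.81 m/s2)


Isp = Ve / g0 = 2899 / 9.81 = 295.5 s

295.5 s


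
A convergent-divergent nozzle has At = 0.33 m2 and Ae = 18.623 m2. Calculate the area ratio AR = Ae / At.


AR = 18.623 / 0.33 = 56.4

56.4


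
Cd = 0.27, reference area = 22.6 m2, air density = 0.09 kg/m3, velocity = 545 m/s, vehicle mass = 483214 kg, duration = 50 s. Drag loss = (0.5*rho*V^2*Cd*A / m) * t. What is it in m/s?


D = 0.5 * 0.09 * 545^2 * 0.27 * 22.6 = 81560.09 N
a = 81560.09 / 483214 = 0.1688 m/s2
dV = 0.1688 * 50 = 8.4 m/s

8.4 m/s


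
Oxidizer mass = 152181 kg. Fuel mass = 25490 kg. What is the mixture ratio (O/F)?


MR = 152181 / 25490 = 5.97

5.97


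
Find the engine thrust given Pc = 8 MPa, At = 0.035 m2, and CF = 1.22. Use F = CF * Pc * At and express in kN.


F = 1.22 * 8e6 * 0.035 = 341600.0 N = 341.6 kN

341.6 kN


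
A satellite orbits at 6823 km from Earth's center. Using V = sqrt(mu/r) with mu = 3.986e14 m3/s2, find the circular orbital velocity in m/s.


V = sqrt(3.986e14 / 6823000) = 7643 m/s

7643 m/s


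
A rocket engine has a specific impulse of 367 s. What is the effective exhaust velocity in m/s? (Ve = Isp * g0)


Ve = Isp * g0 = 367 * 9.81 = 3600.3 m/s

3600.3 m/s


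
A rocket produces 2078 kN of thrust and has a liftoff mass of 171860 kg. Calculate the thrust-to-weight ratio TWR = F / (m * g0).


TWR = 2078000 / (171860 * 9.81) = 1.23

1.23


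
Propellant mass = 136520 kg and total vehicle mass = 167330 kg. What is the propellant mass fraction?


PMF = 136520 / 167330 = 0.816

0.816


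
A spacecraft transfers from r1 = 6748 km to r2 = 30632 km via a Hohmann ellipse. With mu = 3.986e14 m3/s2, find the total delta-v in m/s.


V1 = sqrt(mu/r1) = 7685.66 m/s
dV1 = V1*(sqrt(2*r2/(r1+r2)) - 1) = 2153.64 m/s
V2 = sqrt(mu/r2) = 3607.29 m/s
dV2 = V2*(1 - sqrt(2*r1/(r1+r2))) = 1439.77 m/s
Total dV = 3593 m/s

3593 m/s


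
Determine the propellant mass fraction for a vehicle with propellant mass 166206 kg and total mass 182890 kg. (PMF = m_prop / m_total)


PMF = 166206 / 182890 = 0.909

0.909


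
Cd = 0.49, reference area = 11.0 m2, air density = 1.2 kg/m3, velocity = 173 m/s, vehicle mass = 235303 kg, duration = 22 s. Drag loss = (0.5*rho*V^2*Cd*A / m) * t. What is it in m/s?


D = 0.5 * 1.2 * 173^2 * 0.49 * 11.0 = 96790.39 N
a = 96790.39 / 235303 = 0.4113 m/s2
dV = 0.4113 * 22 = 9.0 m/s

9.0 m/s


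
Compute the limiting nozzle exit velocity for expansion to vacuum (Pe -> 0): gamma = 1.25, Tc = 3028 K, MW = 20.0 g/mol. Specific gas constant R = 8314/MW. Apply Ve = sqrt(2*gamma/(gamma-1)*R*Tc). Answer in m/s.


R = 8314 / 20.0 = 415.7 J/(kg.K)
Ve = sqrt(2 * 1.25 / (1.25 - 1) * 415.7 * 3028) = 3548 m/s

3548 m/s


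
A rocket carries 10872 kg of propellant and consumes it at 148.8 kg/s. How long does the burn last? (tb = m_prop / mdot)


tb = 10872 / 148.8 = 73.1 s

73.1 s


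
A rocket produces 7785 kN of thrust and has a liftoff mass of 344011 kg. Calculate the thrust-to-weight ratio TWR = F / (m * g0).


TWR = 7785000 / (344011 * 9.81) = 2.31

2.31


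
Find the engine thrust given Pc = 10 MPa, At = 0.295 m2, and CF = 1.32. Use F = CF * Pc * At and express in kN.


F = 1.32 * 10e6 * 0.295 = 3.8940e+06 N = 3894.0 kN

3894.0 kN


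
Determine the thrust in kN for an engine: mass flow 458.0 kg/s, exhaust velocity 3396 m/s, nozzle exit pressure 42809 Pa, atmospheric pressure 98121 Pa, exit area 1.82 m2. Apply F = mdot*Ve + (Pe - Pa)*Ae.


F = 458.0 * 3396 + (42809 - 98121) * 1.82 = 1.4547e+06 N = 1454.7 kN

1454.7 kN


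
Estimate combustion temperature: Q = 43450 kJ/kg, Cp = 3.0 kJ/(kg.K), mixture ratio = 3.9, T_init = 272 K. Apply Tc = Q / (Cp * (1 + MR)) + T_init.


Tc = 43450 / (3.0 * (1 + 3.9)) + 272 = 3228 K

3228 K


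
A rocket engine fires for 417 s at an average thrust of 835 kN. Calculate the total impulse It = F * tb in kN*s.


It = 835 * 417 = 348195 kN*s

348195 kN*s


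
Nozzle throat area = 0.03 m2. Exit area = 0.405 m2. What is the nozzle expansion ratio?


AR = 0.405 / 0.03 = 13.5

13.5


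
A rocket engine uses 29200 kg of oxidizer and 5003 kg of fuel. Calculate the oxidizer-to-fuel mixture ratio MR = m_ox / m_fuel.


MR = 29200 / 5003 = 5.84

5.84


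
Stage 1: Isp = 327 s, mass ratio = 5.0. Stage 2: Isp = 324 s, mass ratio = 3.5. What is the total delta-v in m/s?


dV1 = 327 * 9.81 * ln(5.0) = 5162.9 m/s
dV2 = 324 * 9.81 * ln(3.5) = 3981.8 m/s
Total dV = 5162.9 + 3981.8 = 9144.7 m/s ~ 9145 m/s

9145 m/s


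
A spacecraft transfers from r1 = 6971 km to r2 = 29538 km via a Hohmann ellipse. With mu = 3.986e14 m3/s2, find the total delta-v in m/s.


V1 = sqrt(mu/r1) = 7561.73 m/s
dV1 = V1*(sqrt(2*r2/(r1+r2)) - 1) = 2057.2 m/s
V2 = sqrt(mu/r2) = 3673.48 m/s
dV2 = V2*(1 - sqrt(2*r1/(r1+r2))) = 1403.41 m/s
Total dV = 3461 m/s

3461 m/s


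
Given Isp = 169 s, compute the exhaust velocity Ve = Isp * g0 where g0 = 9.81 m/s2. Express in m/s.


Ve = Isp * g0 = 169 * 9.81 = 1657.9 m/s

1657.9 m/s


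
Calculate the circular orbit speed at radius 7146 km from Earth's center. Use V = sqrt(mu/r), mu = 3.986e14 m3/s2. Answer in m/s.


V = sqrt(3.986e14 / 7146000) = 7469 m/s

7469 m/s


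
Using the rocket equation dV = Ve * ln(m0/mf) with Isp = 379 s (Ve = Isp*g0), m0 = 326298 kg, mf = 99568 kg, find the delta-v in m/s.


Ve = 379 * 9.81 = 3717.99 m/s
dV = 3717.99 * ln(326298/99568) = 4413 m/s

4413 m/s


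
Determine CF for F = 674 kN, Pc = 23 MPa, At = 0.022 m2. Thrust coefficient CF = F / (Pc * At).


CF = 674000 / (23e6 * 0.022) = 1.33

1.33


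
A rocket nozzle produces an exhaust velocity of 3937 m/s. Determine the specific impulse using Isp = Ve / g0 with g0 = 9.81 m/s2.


Isp = Ve / g0 = 3937 / 9.81 = 401.3 s

401.3 s


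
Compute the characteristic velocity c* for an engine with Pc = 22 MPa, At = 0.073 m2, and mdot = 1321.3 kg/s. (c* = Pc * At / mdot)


c* = 22e6 * 0.073 / 1321.3 = 1215 m/s

1215 m/s
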